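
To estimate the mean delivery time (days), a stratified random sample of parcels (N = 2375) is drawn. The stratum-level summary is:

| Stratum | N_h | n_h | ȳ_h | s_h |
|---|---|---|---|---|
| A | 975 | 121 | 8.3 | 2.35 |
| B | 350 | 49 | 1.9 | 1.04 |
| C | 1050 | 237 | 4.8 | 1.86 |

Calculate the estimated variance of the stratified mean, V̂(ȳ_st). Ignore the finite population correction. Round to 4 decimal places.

V̂(ȳ_st) = Σ W_h² s_h²/n_h, with W_h = N_h/N and N = 2375:
  stratum A: (975/2375)²·2.35²/121 = 0.00769188
  stratum B: (350/2375)²·1.04²/49 = 0.00047938
  stratum C: (1050/2375)²·1.86²/237 = 0.00285318
V̂(ȳ_st) = 0.0110244

V̂(ȳ_st) ≈ 0.0110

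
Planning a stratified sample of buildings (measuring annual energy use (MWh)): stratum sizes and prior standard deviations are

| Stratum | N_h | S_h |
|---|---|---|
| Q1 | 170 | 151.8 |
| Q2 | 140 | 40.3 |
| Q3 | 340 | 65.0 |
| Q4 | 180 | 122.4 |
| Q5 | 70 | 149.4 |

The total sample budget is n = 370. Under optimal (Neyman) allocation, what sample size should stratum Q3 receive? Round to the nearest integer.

95

Neyman allocation: n_h = n · N_h S_h / Σ N_i S_i, with n = 370.
  stratum Q1: N_h·S_h = 170·151.8 = 25806.00
  stratum Q2: N_h·S_h = 140·40.3 = 5642.00
  stratum Q3: N_h·S_h = 340·65.0 = 22100.00
  stratum Q4: N_h·S_h = 180·122.4 = 22032.00
  stratum Q5: N_h·S_h = 70·149.4 = 10458.00
Σ N_h S_h = 86038.00
n for stratum Q3 = 370·22100.00/86038.00 = 95.039 → 95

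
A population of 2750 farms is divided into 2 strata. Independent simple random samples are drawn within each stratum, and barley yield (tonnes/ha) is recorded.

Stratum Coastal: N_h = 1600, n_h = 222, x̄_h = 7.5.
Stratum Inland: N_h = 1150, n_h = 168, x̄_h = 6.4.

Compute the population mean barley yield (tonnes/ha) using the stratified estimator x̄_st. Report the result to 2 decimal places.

N = Σ N_h = 2750. Stratum weights W_h = N_h/N.
x̄_st = (1600·7.5 + 1150·6.4) / 2750 = 7.0400

x̄_st ≈ 7.04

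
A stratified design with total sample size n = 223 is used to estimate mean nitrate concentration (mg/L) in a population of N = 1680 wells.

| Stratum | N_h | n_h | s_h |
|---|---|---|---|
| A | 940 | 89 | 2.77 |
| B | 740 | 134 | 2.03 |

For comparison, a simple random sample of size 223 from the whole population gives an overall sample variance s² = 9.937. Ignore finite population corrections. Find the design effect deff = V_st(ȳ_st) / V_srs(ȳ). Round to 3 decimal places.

deff ≈ 0.740

V̂(ȳ_st) = Σ W_h² s_h²/n_h, with W_h = N_h/N and N = 1680:
  stratum A: (940/1680)²·2.77²/89 = 0.0269902
  stratum B: (740/1680)²·2.03²/134 = 0.00596667
V_st = 0.0329569
V_srs = s²/n = 9.937/223 = 0.0445605
deff = V_st / V_srs = 0.0329569/0.0445605 = 0.7396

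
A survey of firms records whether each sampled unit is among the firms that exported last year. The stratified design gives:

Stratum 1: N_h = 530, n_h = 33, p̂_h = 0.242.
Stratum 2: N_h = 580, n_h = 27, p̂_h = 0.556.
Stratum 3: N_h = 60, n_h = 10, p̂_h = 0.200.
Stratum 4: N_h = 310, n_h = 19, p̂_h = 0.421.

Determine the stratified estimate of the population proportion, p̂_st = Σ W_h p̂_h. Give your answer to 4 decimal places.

p̂_st ≈ 0.4008

N = 1480; stratum weights W_h = N_h/N.
p̂_st = Σ W_h p̂_h = (530·0.242 + 580·0.556 + 60·0.200 + 310·0.421)/1480 = 0.40084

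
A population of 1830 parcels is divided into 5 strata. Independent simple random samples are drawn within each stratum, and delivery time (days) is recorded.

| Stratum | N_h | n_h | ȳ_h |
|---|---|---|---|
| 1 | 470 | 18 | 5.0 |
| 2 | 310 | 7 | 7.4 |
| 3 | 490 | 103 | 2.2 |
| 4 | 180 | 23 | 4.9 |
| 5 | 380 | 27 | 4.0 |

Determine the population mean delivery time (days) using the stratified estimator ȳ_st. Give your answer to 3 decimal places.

N = Σ N_h = 1830. Stratum weights W_h = N_h/N.
ȳ_st = (470·5.0 + 310·7.4 + 490·2.2 + 180·4.9 + 380·4.0) / 1830 = 4.43934

ȳ_st ≈ 4.439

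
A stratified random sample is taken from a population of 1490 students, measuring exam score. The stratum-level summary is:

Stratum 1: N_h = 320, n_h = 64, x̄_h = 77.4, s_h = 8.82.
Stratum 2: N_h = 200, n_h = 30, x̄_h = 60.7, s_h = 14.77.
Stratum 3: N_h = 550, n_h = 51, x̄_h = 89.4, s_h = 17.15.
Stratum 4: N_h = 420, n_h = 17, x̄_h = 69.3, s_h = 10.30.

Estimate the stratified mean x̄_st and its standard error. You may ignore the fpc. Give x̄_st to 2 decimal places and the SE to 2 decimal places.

x̄_st ≈ 77.30, SE ≈ 1.21

x̄_st = Σ W_h x̄_h = (320·77.4 + 200·60.7 + 550·89.4 + 420·69.3)/1490 = 77.30470
V̂(x̄_st) = Σ W_h² s_h²/n_h, with W_h = N_h/N and N = 1490:
  stratum 1: (320/1490)²·8.82²/64 = 0.0560641
  stratum 2: (200/1490)²·14.77²/30 = 0.131017
  stratum 3: (550/1490)²·17.15²/51 = 0.785798
  stratum 4: (420/1490)²·10.30²/17 = 0.495851
V̂(x̄_st) = 1.46873
SE(x̄_st) = √1.46873 = 1.21191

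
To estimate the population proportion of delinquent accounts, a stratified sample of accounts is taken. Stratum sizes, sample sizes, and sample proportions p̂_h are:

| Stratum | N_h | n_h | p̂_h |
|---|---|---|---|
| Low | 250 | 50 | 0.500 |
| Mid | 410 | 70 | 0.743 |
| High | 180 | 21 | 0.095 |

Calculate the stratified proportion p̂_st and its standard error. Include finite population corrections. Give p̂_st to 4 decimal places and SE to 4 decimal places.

p̂_st ≈ 0.5318, SE ≈ 0.0329

N = 840; stratum weights W_h = N_h/N.
p̂_st = Σ W_h p̂_h = (250·0.500 + 410·0.743 + 180·0.095)/840 = 0.53182
V̂(p̂_st) = Σ W_h² (1 − n_h/N_h) p̂_h(1−p̂_h)/(n_h−1):
  stratum Low: (250/840)²·(1 − 50/250)·0.500·0.500/49 = 0.000361539
  stratum Mid: (410/840)²·(1 − 70/410)·0.743·0.257/69 = 0.000546735
  stratum High: (180/840)²·(1 − 21/180)·0.095·0.905/20 = 0.000174363
V̂(p̂_st) = 0.00108264; SE = √V̂ = 0.0329034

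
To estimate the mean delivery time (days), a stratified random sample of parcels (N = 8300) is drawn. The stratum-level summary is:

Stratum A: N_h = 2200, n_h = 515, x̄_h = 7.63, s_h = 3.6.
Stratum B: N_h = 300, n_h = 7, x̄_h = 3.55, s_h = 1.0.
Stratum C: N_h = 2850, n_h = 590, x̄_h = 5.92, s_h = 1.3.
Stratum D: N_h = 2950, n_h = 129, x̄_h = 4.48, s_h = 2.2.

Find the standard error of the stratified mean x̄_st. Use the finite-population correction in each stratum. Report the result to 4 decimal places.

V̂(x̄_st) = Σ W_h² (1 − n_h/N_h) s_h²/n_h, with W_h = N_h/N and N = 8300:
  stratum A: (2200/8300)²·(1 − 515/2200)·3.6²/515 = 0.00135414
  stratum B: (300/8300)²·(1 − 7/300)·1.0²/7 = 0.000182278
  stratum C: (2850/8300)²·(1 − 590/2850)·1.3²/590 = 0.000267813
  stratum D: (2950/8300)²·(1 − 129/2950)·2.2²/129 = 0.00453236
V̂(x̄_st) = 0.00633659
SE(x̄_st) = √0.00633659 = 0.0796027

SE(x̄_st) ≈ 0.0796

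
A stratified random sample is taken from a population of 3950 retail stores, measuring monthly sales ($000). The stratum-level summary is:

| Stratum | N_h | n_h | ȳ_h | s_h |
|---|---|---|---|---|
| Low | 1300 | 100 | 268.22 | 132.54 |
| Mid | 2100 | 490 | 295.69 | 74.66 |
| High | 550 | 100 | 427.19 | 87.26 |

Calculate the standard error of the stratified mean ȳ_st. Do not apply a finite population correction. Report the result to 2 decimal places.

SE(ȳ_st) ≈ 4.87

V̂(ȳ_st) = Σ W_h² s_h²/n_h, with W_h = N_h/N and N = 3950:
  stratum Low: (1300/3950)²·132.54²/100 = 19.0277
  stratum Mid: (2100/3950)²·74.66²/490 = 3.21532
  stratum High: (550/3950)²·87.26²/100 = 1.47626
V̂(ȳ_st) = 23.7193
SE(ȳ_st) = √23.7193 = 4.87024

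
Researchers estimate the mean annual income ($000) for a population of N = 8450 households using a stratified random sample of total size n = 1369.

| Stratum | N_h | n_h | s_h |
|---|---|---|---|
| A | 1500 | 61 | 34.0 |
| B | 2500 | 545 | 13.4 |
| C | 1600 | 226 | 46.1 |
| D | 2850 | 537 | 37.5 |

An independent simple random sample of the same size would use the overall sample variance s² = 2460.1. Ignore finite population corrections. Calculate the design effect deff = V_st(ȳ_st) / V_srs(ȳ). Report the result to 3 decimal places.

deff ≈ 0.702

V̂(ȳ_st) = Σ W_h² s_h²/n_h, with W_h = N_h/N and N = 8450:
  stratum A: (1500/8450)²·34.0²/61 = 0.597169
  stratum B: (2500/8450)²·13.4²/545 = 0.028839
  stratum C: (1600/8450)²·46.1²/226 = 0.337148
  stratum D: (2850/8450)²·37.5²/537 = 0.297896
V_st = 1.26105
V_srs = s²/n = 2460.1/1369 = 1.79701
deff = V_st / V_srs = 1.26105/1.79701 = 0.7018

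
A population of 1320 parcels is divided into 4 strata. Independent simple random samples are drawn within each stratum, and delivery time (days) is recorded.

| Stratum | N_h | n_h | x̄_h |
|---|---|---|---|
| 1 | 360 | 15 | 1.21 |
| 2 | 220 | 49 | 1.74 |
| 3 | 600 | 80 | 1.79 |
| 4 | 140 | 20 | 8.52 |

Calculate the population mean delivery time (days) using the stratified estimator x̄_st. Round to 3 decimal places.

N = Σ N_h = 1320. Stratum weights W_h = N_h/N.
x̄_st = (360·1.21 + 220·1.74 + 600·1.79 + 140·8.52) / 1320 = 2.33727

x̄_st ≈ 2.337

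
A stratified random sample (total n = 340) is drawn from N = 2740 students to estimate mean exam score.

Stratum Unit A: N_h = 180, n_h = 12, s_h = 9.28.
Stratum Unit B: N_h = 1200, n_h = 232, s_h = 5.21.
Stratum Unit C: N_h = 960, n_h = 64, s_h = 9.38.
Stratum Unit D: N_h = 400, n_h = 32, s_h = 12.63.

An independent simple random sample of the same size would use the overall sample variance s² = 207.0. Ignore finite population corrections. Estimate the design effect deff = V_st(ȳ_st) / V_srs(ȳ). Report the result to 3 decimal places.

V̂(ȳ_st) = Σ W_h² s_h²/n_h, with W_h = N_h/N and N = 2740:
  stratum Unit A: (180/2740)²·9.28²/12 = 0.0309712
  stratum Unit B: (1200/2740)²·5.21²/232 = 0.0224413
  stratum Unit C: (960/2740)²·9.38²/64 = 0.168759
  stratum Unit D: (400/2740)²·12.63²/32 = 0.106237
V_st = 0.328409
V_srs = s²/n = 207.0/340 = 0.608824
deff = V_st / V_srs = 0.328409/0.608824 = 0.5394

deff ≈ 0.539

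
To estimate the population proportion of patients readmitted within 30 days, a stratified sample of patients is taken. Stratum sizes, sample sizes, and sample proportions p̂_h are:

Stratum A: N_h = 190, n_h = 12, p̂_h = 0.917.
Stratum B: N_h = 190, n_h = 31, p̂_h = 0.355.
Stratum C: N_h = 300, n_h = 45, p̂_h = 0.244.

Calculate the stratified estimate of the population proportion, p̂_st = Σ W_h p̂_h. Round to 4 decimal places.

N = 680; stratum weights W_h = N_h/N.
p̂_st = Σ W_h p̂_h = (190·0.917 + 190·0.355 + 300·0.244)/680 = 0.46306

p̂_st ≈ 0.4631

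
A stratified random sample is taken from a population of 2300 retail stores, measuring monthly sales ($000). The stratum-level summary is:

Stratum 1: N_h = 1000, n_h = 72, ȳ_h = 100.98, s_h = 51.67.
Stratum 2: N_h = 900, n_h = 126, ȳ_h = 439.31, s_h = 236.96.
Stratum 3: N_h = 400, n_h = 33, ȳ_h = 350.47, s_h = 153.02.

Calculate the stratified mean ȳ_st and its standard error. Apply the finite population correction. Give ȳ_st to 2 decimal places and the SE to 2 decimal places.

ȳ_st = Σ W_h ȳ_h = (1000·100.98 + 900·439.31 + 400·350.47)/2300 = 276.75957
V̂(ȳ_st) = Σ W_h² (1 − n_h/N_h) s_h²/n_h, with W_h = N_h/N and N = 2300:
  stratum 1: (1000/2300)²·(1 − 72/1000)·51.67²/72 = 6.50484
  stratum 2: (900/2300)²·(1 − 126/900)·236.96²/126 = 58.6823
  stratum 3: (400/2300)²·(1 − 33/400)·153.02²/33 = 19.6903
V̂(ȳ_st) = 84.8775
SE(ȳ_st) = √84.8775 = 9.2129

ȳ_st ≈ 276.76, SE ≈ 9.21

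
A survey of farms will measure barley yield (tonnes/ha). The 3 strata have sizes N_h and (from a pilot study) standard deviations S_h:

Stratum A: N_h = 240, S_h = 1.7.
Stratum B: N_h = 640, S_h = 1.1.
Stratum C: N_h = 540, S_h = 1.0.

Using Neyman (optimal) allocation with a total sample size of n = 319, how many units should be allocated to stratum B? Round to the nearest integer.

Neyman allocation: n_h = n · N_h S_h / Σ N_i S_i, with n = 319.
  stratum A: N_h·S_h = 240·1.7 = 408.00
  stratum B: N_h·S_h = 640·1.1 = 704.00
  stratum C: N_h·S_h = 540·1.0 = 540.00
Σ N_h S_h = 1652.00
n for stratum B = 319·704.00/1652.00 = 135.942 → 136

136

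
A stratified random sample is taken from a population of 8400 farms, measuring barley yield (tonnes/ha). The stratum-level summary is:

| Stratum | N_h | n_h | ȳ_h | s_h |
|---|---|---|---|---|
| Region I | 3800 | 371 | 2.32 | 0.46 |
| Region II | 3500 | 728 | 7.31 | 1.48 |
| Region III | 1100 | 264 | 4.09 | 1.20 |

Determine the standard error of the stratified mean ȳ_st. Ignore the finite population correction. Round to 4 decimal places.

V̂(ȳ_st) = Σ W_h² s_h²/n_h, with W_h = N_h/N and N = 8400:
  stratum Region I: (3800/8400)²·0.46²/371 = 0.000116721
  stratum Region II: (3500/8400)²·1.48²/728 = 0.00052236
  stratum Region III: (1100/8400)²·1.20²/264 = 9.35374e-05
V̂(ȳ_st) = 0.000732618
SE(ȳ_st) = √0.000732618 = 0.0270669

SE(ȳ_st) ≈ 0.0271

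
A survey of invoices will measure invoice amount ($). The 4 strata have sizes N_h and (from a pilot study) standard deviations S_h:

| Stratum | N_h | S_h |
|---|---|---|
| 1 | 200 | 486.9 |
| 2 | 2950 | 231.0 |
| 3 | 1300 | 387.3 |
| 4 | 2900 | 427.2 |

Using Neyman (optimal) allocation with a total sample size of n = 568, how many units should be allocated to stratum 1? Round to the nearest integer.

Neyman allocation: n_h = n · N_h S_h / Σ N_i S_i, with n = 568.
  stratum 1: N_h·S_h = 200·486.9 = 97380.00
  stratum 2: N_h·S_h = 2950·231.0 = 681450.00
  stratum 3: N_h·S_h = 1300·387.3 = 503490.00
  stratum 4: N_h·S_h = 2900·427.2 = 1238880.00
Σ N_h S_h = 2521200.00
n for stratum 1 = 568·97380.00/2521200.00 = 21.939 → 22

22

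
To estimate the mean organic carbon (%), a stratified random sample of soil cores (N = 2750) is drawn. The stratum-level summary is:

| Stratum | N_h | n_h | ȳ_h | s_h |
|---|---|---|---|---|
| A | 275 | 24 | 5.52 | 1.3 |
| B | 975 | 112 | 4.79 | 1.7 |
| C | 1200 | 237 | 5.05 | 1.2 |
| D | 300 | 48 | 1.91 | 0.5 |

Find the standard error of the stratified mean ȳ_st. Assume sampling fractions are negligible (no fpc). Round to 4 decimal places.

V̂(ȳ_st) = Σ W_h² s_h²/n_h, with W_h = N_h/N and N = 2750:
  stratum A: (275/2750)²·1.3²/24 = 0.000704167
  stratum B: (975/2750)²·1.7²/112 = 0.00324357
  stratum C: (1200/2750)²·1.2²/237 = 0.00115694
  stratum D: (300/2750)²·0.5²/48 = 6.19835e-05
V̂(ȳ_st) = 0.00516666
SE(ȳ_st) = √0.00516666 = 0.0718795

SE(ȳ_st) ≈ 0.0719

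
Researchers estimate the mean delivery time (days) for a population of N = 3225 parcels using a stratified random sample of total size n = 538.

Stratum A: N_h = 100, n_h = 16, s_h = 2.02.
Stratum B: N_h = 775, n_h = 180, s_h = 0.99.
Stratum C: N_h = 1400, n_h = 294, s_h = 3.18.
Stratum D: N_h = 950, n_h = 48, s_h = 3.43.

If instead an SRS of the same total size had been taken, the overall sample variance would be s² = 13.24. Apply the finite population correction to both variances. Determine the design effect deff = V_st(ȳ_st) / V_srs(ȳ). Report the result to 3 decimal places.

deff ≈ 1.256

V̂(ȳ_st) = Σ W_h² (1 − n_h/N_h) s_h²/n_h, with W_h = N_h/N and N = 3225:
  stratum A: (100/3225)²·(1 − 16/100)·2.02²/16 = 0.000205969
  stratum B: (775/3225)²·(1 − 180/775)·0.99²/180 = 0.000241411
  stratum C: (1400/3225)²·(1 − 294/1400)·3.18²/294 = 0.00512072
  stratum D: (950/3225)²·(1 − 48/950)·3.43²/48 = 0.0201938
V_st = 0.0257619
V_srs = (1 − 538/3225)·13.24/538 = 0.0205042
deff = V_st / V_srs = 0.0257619/0.0205042 = 1.2564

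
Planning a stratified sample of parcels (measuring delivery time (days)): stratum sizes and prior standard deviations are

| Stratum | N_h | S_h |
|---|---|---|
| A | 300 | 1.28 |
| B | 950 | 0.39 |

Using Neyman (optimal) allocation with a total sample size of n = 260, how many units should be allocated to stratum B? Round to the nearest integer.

128

Neyman allocation: n_h = n · N_h S_h / Σ N_i S_i, with n = 260.
  stratum A: N_h·S_h = 300·1.28 = 384.00
  stratum B: N_h·S_h = 950·0.39 = 370.50
Σ N_h S_h = 754.50
n for stratum B = 260·370.50/754.50 = 127.674 → 128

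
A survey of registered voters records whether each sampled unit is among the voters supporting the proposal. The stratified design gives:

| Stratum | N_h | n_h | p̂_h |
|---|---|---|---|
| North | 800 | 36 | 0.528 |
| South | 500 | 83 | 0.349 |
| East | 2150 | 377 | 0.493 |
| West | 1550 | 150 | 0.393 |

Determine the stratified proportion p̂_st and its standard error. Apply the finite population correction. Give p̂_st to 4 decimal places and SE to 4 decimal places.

p̂_st ≈ 0.4532, SE ≈ 0.0209

N = 5000; stratum weights W_h = N_h/N.
p̂_st = Σ W_h p̂_h = (800·0.528 + 500·0.349 + 2150·0.493 + 1550·0.393)/5000 = 0.45320
V̂(p̂_st) = Σ W_h² (1 − n_h/N_h) p̂_h(1−p̂_h)/(n_h−1):
  stratum North: (800/5000)²·(1 − 36/800)·0.528·0.472/35 = 0.000174081
  stratum South: (500/5000)²·(1 − 83/500)·0.349·0.651/82 = 2.31078e-05
  stratum East: (2150/5000)²·(1 − 377/2150)·0.493·0.507/376 = 0.000101362
  stratum West: (1550/5000)²·(1 − 150/1550)·0.393·0.607/149 = 0.000138968
V̂(p̂_st) = 0.000437518; SE = √V̂ = 0.0209169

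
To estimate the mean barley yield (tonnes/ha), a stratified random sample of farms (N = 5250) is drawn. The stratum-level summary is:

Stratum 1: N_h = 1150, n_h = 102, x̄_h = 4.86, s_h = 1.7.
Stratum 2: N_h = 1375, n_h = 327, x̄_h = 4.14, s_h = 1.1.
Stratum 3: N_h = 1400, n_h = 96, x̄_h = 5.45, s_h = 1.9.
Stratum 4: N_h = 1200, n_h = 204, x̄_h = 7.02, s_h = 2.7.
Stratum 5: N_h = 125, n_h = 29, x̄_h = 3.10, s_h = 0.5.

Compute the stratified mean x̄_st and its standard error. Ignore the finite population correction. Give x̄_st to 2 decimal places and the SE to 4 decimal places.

x̄_st = Σ W_h x̄_h = (1150·4.86 + 1375·4.14 + 1400·5.45 + 1200·7.02 + 125·3.10)/5250 = 5.28057
V̂(x̄_st) = Σ W_h² s_h²/n_h, with W_h = N_h/N and N = 5250:
  stratum 1: (1150/5250)²·1.7²/102 = 0.00135949
  stratum 2: (1375/5250)²·1.1²/327 = 0.000253819
  stratum 3: (1400/5250)²·1.9²/96 = 0.00267407
  stratum 4: (1200/5250)²·2.7²/204 = 0.00186699
  stratum 5: (125/5250)²·0.5²/29 = 4.88701e-06
V̂(x̄_st) = 0.00615925
SE(x̄_st) = √0.00615925 = 0.0784809

x̄_st ≈ 5.28, SE ≈ 0.0785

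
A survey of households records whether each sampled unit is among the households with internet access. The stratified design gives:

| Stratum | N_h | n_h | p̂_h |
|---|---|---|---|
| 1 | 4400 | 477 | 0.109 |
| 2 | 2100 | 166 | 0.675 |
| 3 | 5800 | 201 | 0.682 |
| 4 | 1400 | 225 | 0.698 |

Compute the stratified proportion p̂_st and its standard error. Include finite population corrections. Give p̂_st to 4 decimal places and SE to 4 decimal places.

p̂_st ≈ 0.4985, SE ≈ 0.0156

N = 13700; stratum weights W_h = N_h/N.
p̂_st = Σ W_h p̂_h = (4400·0.109 + 2100·0.675 + 5800·0.682 + 1400·0.698)/13700 = 0.49853
V̂(p̂_st) = Σ W_h² (1 − n_h/N_h) p̂_h(1−p̂_h)/(n_h−1):
  stratum 1: (4400/13700)²·(1 − 477/4400)·0.109·0.891/476 = 1.87641e-05
  stratum 2: (2100/13700)²·(1 − 166/2100)·0.675·0.325/165 = 2.87699e-05
  stratum 3: (5800/13700)²·(1 − 201/5800)·0.682·0.318/200 = 0.00018762
  stratum 4: (1400/13700)²·(1 − 225/1400)·0.698·0.302/224 = 8.24782e-06
V̂(p̂_st) = 0.000243402; SE = √V̂ = 0.0156013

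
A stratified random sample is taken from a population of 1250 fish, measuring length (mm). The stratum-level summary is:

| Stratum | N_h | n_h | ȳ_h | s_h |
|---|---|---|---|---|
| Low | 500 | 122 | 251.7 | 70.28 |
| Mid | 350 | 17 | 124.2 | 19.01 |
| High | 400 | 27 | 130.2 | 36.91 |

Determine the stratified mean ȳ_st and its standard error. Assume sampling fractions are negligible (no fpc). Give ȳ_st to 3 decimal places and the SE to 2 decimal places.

ȳ_st ≈ 177.120, SE ≈ 3.65

ȳ_st = Σ W_h ȳ_h = (500·251.7 + 350·124.2 + 400·130.2)/1250 = 177.12000
V̂(ȳ_st) = Σ W_h² s_h²/n_h, with W_h = N_h/N and N = 1250:
  stratum Low: (500/1250)²·70.28²/122 = 6.47774
  stratum Mid: (350/1250)²·19.01²/17 = 1.6666
  stratum High: (400/1250)²·36.91²/27 = 5.16683
V̂(ȳ_st) = 13.3112
SE(ȳ_st) = √13.3112 = 3.64845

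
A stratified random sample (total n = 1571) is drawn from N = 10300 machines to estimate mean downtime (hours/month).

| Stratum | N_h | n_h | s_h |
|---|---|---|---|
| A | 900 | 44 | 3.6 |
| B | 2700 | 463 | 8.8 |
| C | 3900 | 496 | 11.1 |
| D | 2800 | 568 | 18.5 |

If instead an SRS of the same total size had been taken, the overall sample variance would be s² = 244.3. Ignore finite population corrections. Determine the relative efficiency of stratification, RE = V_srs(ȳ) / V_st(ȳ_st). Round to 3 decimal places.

V̂(ȳ_st) = Σ W_h² s_h²/n_h, with W_h = N_h/N and N = 10300:
  stratum A: (900/10300)²·3.6²/44 = 0.00224886
  stratum B: (2700/10300)²·8.8²/463 = 0.0114931
  stratum C: (3900/10300)²·11.1²/496 = 0.0356139
  stratum D: (2800/10300)²·18.5²/568 = 0.0445284
V_st = 0.0938842
V_srs = s²/n = 244.3/1571 = 0.155506
Relative efficiency = V_srs / V_st = 0.155506/0.0938842 = 1.6564

RE ≈ 1.656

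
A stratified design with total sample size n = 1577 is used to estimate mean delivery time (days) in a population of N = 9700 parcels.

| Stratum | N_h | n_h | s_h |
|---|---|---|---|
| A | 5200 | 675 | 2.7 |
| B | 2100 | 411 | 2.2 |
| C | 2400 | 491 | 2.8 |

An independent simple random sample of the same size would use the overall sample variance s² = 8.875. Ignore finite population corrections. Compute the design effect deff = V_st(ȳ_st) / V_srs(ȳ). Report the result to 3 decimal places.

V̂(ȳ_st) = Σ W_h² s_h²/n_h, with W_h = N_h/N and N = 9700:
  stratum A: (5200/9700)²·2.7²/675 = 0.00310375
  stratum B: (2100/9700)²·2.2²/411 = 0.000551949
  stratum C: (2400/9700)²·2.8²/491 = 0.000977493
V_st = 0.00463319
V_srs = s²/n = 8.875/1577 = 0.00562777
deff = V_st / V_srs = 0.00463319/0.00562777 = 0.8233

deff ≈ 0.823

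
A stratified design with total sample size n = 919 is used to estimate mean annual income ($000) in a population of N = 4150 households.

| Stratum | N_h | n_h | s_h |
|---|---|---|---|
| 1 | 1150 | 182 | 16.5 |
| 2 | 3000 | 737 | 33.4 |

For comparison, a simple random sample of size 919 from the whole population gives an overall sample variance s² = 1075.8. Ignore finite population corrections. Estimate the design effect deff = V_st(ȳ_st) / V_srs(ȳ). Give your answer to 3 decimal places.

deff ≈ 0.774

V̂(ȳ_st) = Σ W_h² s_h²/n_h, with W_h = N_h/N and N = 4150:
  stratum 1: (1150/4150)²·16.5²/182 = 0.114867
  stratum 2: (3000/4150)²·33.4²/737 = 0.790991
V_st = 0.905859
V_srs = s²/n = 1075.8/919 = 1.17062
deff = V_st / V_srs = 0.905859/1.17062 = 0.7738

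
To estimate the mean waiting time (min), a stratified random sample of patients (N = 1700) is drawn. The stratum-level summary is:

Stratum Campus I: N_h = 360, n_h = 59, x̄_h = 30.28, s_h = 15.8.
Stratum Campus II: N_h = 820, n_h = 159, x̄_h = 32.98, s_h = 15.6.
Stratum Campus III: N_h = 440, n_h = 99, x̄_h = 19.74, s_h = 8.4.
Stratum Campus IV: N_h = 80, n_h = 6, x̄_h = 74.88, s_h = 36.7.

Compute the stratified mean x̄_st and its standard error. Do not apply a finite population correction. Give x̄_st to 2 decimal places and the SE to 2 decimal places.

x̄_st = Σ W_h x̄_h = (360·30.28 + 820·32.98 + 440·19.74 + 80·74.88)/1700 = 30.95318
V̂(x̄_st) = Σ W_h² s_h²/n_h, with W_h = N_h/N and N = 1700:
  stratum Campus I: (360/1700)²·15.8²/59 = 0.189745
  stratum Campus II: (820/1700)²·15.6²/159 = 0.356108
  stratum Campus III: (440/1700)²·8.4²/99 = 0.0477453
  stratum Campus IV: (80/1700)²·36.7²/6 = 0.497122
V̂(x̄_st) = 1.09072
SE(x̄_st) = √1.09072 = 1.04438

x̄_st ≈ 30.95, SE ≈ 1.04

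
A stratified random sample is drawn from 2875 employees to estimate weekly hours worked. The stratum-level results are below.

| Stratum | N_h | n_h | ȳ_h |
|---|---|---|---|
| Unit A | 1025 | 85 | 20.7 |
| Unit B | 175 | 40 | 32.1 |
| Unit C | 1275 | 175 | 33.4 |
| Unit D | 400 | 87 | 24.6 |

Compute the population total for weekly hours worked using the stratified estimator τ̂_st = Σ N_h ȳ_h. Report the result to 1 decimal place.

τ̂_st = Σ N_h ȳ_h = 1025·20.7 + 175·32.1 + 1275·33.4 + 400·24.6 = 79260.0

τ̂_st ≈ 79260.0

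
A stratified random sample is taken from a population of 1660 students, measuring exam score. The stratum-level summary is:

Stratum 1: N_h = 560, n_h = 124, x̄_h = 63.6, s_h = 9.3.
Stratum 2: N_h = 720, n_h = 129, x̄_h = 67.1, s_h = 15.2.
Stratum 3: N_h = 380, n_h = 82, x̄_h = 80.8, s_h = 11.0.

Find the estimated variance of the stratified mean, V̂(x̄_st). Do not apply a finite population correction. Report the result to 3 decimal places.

V̂(x̄_st) = Σ W_h² s_h²/n_h, with W_h = N_h/N and N = 1660:
  stratum 1: (560/1660)²·9.3²/124 = 0.0793787
  stratum 2: (720/1660)²·15.2²/129 = 0.336935
  stratum 3: (380/1660)²·11.0²/82 = 0.0773255
V̂(x̄_st) = 0.493639

V̂(x̄_st) ≈ 0.494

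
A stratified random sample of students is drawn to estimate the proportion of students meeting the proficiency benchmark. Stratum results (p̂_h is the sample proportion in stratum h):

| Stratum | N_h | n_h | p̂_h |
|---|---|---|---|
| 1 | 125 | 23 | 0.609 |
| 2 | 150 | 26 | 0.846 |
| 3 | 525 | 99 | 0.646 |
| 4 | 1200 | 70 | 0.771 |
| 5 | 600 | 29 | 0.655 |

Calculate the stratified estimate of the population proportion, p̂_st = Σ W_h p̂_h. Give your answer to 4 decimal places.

p̂_st ≈ 0.7155

N = 2600; stratum weights W_h = N_h/N.
p̂_st = Σ W_h p̂_h = (125·0.609 + 150·0.846 + 525·0.646 + 1200·0.771 + 600·0.655)/2600 = 0.71553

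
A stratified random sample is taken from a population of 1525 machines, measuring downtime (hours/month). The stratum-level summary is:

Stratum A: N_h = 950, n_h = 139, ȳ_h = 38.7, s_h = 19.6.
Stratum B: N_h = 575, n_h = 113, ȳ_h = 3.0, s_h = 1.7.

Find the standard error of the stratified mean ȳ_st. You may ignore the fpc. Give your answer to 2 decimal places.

V̂(ȳ_st) = Σ W_h² s_h²/n_h, with W_h = N_h/N and N = 1525:
  stratum A: (950/1525)²·19.6²/139 = 1.07252
  stratum B: (575/1525)²·1.7²/113 = 0.00363593
V̂(ȳ_st) = 1.07615
SE(ȳ_st) = √1.07615 = 1.03738

SE(ȳ_st) ≈ 1.04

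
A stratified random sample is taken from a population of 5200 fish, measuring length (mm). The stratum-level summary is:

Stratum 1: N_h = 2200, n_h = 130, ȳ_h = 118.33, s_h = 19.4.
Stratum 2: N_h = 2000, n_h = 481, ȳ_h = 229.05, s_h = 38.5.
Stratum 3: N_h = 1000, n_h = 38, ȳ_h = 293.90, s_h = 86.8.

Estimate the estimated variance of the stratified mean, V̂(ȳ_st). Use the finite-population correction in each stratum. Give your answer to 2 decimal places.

V̂(ȳ_st) = Σ W_h² (1 − n_h/N_h) s_h²/n_h, with W_h = N_h/N and N = 5200:
  stratum 1: (2200/5200)²·(1 − 130/2200)·19.4²/130 = 0.487581
  stratum 2: (2000/5200)²·(1 − 481/2000)·38.5²/481 = 0.346224
  stratum 3: (1000/5200)²·(1 − 38/1000)·86.8²/38 = 7.05382
V̂(ȳ_st) = 7.88762

V̂(ȳ_st) ≈ 7.89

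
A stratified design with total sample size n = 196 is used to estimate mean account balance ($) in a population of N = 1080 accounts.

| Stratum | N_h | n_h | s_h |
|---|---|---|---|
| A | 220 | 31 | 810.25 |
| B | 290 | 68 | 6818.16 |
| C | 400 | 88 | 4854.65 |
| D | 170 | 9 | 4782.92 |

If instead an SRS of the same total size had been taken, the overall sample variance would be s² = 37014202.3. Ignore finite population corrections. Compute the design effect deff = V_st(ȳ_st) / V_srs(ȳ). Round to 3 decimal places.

V̂(ȳ_st) = Σ W_h² s_h²/n_h, with W_h = N_h/N and N = 1080:
  stratum A: (220/1080)²·810.25²/31 = 878.768
  stratum B: (290/1080)²·6818.16²/68 = 49291.7
  stratum C: (400/1080)²·4854.65²/88 = 36737.2
  stratum D: (170/1080)²·4782.92²/9 = 62978.8
V_st = 149886
V_srs = s²/n = 37014202.3/196 = 188848
deff = V_st / V_srs = 149886/188848 = 0.7937

deff ≈ 0.794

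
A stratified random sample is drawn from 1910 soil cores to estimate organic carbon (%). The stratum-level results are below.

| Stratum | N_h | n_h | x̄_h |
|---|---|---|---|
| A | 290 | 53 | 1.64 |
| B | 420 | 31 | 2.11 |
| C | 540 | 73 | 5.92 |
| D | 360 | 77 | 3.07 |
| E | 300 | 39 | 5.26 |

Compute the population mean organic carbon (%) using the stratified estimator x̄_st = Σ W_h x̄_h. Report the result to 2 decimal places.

N = Σ N_h = 1910. Stratum weights W_h = N_h/N.
x̄_st = (290·1.64 + 420·2.11 + 540·5.92 + 360·3.07 + 300·5.26) / 1910 = 3.7915

x̄_st ≈ 3.79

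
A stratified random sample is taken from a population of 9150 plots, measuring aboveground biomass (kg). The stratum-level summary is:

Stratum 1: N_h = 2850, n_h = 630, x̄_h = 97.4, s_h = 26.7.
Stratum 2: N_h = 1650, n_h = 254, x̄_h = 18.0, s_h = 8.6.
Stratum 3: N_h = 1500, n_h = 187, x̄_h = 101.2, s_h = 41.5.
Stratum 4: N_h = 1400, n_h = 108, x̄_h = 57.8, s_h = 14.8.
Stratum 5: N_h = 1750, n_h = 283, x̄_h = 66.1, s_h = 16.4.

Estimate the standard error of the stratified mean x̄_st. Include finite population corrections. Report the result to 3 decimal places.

SE(x̄_st) ≈ 0.619

V̂(x̄_st) = Σ W_h² (1 − n_h/N_h) s_h²/n_h, with W_h = N_h/N and N = 9150:
  stratum 1: (2850/9150)²·(1 − 630/2850)·26.7²/630 = 0.0855141
  stratum 2: (1650/9150)²·(1 − 254/1650)·8.6²/254 = 0.00801107
  stratum 3: (1500/9150)²·(1 − 187/1500)·41.5²/187 = 0.216655
  stratum 4: (1400/9150)²·(1 − 108/1400)·14.8²/108 = 0.0438175
  stratum 5: (1750/9150)²·(1 − 283/1750)·16.4²/283 = 0.0291425
V̂(x̄_st) = 0.38314
SE(x̄_st) = √0.38314 = 0.618983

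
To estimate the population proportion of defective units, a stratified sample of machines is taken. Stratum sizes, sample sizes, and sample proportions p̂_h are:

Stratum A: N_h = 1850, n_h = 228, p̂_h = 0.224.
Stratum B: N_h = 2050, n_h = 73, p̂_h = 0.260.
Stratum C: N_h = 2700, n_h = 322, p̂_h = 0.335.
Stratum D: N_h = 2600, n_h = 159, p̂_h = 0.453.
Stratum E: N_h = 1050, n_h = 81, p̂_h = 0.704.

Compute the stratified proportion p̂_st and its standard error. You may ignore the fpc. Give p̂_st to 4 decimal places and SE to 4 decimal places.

p̂_st ≈ 0.3677, SE ≈ 0.0176

N = 10250; stratum weights W_h = N_h/N.
p̂_st = Σ W_h p̂_h = (1850·0.224 + 2050·0.260 + 2700·0.335 + 2600·0.453 + 1050·0.704)/10250 = 0.36770
V̂(p̂_st) = Σ W_h² p̂_h(1−p̂_h)/(n_h−1):
  stratum A: (1850/10250)²·0.224·0.776/227 = 2.49448e-05
  stratum B: (2050/10250)²·0.260·0.740/72 = 0.000106889
  stratum C: (2700/10250)²·0.335·0.665/321 = 4.8155e-05
  stratum D: (2600/10250)²·0.453·0.547/158 = 0.000100908
  stratum E: (1050/10250)²·0.704·0.296/80 = 2.73341e-05
V̂(p̂_st) = 0.000308231; SE = √V̂ = 0.0175565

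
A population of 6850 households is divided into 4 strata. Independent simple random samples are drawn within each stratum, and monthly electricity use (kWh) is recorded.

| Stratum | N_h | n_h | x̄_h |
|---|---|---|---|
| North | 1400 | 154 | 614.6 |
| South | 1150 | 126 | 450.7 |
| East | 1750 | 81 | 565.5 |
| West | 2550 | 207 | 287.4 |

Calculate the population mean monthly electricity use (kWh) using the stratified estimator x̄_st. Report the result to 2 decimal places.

N = Σ N_h = 6850. Stratum weights W_h = N_h/N.
x̄_st = (1400·614.6 + 1150·450.7 + 1750·565.5 + 2550·287.4) / 6850 = 452.7358

x̄_st ≈ 452.74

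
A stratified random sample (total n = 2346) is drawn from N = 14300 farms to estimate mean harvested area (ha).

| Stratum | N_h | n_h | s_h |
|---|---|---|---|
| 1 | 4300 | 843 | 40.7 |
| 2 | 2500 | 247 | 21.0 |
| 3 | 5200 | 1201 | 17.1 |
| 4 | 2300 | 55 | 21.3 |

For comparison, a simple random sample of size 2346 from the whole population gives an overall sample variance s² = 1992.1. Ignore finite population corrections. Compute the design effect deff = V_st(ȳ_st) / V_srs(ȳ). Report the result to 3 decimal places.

V̂(ȳ_st) = Σ W_h² s_h²/n_h, with W_h = N_h/N and N = 14300:
  stratum 1: (4300/14300)²·40.7²/843 = 0.177675
  stratum 2: (2500/14300)²·21.0²/247 = 0.0545695
  stratum 3: (5200/14300)²·17.1²/1201 = 0.0321947
  stratum 4: (2300/14300)²·21.3²/55 = 0.213393
V_st = 0.477832
V_srs = s²/n = 1992.1/2346 = 0.849147
deff = V_st / V_srs = 0.477832/0.849147 = 0.5627

deff ≈ 0.563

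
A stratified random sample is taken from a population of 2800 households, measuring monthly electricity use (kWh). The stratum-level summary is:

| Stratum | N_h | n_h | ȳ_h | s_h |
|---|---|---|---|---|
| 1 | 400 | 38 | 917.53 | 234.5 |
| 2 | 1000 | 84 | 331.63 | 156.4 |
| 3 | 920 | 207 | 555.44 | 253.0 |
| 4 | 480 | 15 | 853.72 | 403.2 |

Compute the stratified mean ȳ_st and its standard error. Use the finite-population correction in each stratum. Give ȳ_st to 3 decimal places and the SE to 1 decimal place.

ȳ_st ≈ 578.369, SE ≈ 19.9

ȳ_st = Σ W_h ȳ_h = (400·917.53 + 1000·331.63 + 920·555.44 + 480·853.72)/2800 = 578.36871
V̂(ȳ_st) = Σ W_h² (1 − n_h/N_h) s_h²/n_h, with W_h = N_h/N and N = 2800:
  stratum 1: (400/2800)²·(1 − 38/400)·234.5²/38 = 26.7273
  stratum 2: (1000/2800)²·(1 − 84/1000)·156.4²/84 = 34.0231
  stratum 3: (920/2800)²·(1 − 207/920)·253.0²/207 = 25.8721
  stratum 4: (480/2800)²·(1 − 15/480)·403.2²/15 = 308.552
V̂(ȳ_st) = 395.174
SE(ȳ_st) = √395.174 = 19.879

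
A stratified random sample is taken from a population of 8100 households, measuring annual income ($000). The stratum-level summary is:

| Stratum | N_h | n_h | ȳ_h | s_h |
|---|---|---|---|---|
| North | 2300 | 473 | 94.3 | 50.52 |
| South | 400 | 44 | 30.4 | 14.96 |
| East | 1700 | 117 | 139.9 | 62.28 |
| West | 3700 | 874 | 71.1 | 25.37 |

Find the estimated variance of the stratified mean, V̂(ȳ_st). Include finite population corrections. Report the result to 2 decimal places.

V̂(ȳ_st) ≈ 1.83

V̂(ȳ_st) = Σ W_h² (1 − n_h/N_h) s_h²/n_h, with W_h = N_h/N and N = 8100:
  stratum North: (2300/8100)²·(1 − 473/2300)·50.52²/473 = 0.345591
  stratum South: (400/8100)²·(1 − 44/400)·14.96²/44 = 0.0110395
  stratum East: (1700/8100)²·(1 − 117/1700)·62.28²/117 = 1.35979
  stratum West: (3700/8100)²·(1 − 874/3700)·25.37²/874 = 0.117364
V̂(ȳ_st) = 1.83378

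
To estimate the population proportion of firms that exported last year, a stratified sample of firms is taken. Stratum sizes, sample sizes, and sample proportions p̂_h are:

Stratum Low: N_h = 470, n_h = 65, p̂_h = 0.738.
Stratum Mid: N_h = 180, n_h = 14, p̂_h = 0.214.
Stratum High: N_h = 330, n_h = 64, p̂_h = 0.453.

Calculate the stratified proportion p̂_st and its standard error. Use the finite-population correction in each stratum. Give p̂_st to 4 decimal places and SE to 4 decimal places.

N = 980; stratum weights W_h = N_h/N.
p̂_st = Σ W_h p̂_h = (470·0.738 + 180·0.214 + 330·0.453)/980 = 0.54579
V̂(p̂_st) = Σ W_h² (1 − n_h/N_h) p̂_h(1−p̂_h)/(n_h−1):
  stratum Low: (470/980)²·(1 − 65/470)·0.738·0.262/64 = 0.000598795
  stratum Mid: (180/980)²·(1 − 14/180)·0.214·0.786/13 = 0.000402551
  stratum High: (330/980)²·(1 − 64/330)·0.453·0.547/63 = 0.000359491
V̂(p̂_st) = 0.00136084; SE = √V̂ = 0.0368895

p̂_st ≈ 0.5458, SE ≈ 0.0369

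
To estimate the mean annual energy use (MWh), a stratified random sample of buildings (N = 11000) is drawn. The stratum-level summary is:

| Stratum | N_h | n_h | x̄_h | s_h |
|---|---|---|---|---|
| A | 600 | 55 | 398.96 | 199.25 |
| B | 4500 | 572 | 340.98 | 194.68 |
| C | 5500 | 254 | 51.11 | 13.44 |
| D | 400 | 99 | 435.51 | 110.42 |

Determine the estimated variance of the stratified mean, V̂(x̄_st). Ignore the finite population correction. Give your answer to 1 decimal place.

V̂(x̄_st) = Σ W_h² s_h²/n_h, with W_h = N_h/N and N = 11000:
  stratum A: (600/11000)²·199.25²/55 = 2.14759
  stratum B: (4500/11000)²·194.68²/572 = 11.0888
  stratum C: (5500/11000)²·13.44²/254 = 0.177789
  stratum D: (400/11000)²·110.42²/99 = 0.162853
V̂(x̄_st) = 13.5771

V̂(x̄_st) ≈ 13.6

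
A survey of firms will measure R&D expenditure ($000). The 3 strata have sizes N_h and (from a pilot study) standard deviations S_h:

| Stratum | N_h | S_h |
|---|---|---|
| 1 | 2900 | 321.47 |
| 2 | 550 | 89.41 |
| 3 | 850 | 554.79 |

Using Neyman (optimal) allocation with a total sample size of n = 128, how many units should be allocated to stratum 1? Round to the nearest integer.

82

Neyman allocation: n_h = n · N_h S_h / Σ N_i S_i, with n = 128.
  stratum 1: N_h·S_h = 2900·321.47 = 932263.00
  stratum 2: N_h·S_h = 550·89.41 = 49175.50
  stratum 3: N_h·S_h = 850·554.79 = 471571.50
Σ N_h S_h = 1453010.00
n for stratum 1 = 128·932263.00/1453010.00 = 82.126 → 82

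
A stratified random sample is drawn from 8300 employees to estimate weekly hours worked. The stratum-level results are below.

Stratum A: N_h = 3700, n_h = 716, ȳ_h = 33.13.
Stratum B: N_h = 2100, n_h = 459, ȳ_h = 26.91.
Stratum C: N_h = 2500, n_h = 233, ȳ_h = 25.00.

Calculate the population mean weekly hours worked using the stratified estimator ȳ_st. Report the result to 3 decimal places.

N = Σ N_h = 8300. Stratum weights W_h = N_h/N.
ȳ_st = (3700·33.13 + 2100·26.91 + 2500·25.00) / 8300 = 29.10747

ȳ_st ≈ 29.107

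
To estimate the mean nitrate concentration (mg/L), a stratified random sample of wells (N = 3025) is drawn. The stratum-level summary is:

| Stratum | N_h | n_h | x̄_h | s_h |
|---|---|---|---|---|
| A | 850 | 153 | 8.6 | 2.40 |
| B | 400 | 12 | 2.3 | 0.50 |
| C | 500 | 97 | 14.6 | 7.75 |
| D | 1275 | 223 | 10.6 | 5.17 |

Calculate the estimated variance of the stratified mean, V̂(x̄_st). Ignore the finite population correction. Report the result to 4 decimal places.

V̂(x̄_st) ≈ 0.0415

V̂(x̄_st) = Σ W_h² s_h²/n_h, with W_h = N_h/N and N = 3025:
  stratum A: (850/3025)²·2.40²/153 = 0.00297247
  stratum B: (400/3025)²·0.50²/12 = 0.000364274
  stratum C: (500/3025)²·7.75²/97 = 0.0169169
  stratum D: (1275/3025)²·5.17²/223 = 0.0212934
V̂(x̄_st) = 0.0415471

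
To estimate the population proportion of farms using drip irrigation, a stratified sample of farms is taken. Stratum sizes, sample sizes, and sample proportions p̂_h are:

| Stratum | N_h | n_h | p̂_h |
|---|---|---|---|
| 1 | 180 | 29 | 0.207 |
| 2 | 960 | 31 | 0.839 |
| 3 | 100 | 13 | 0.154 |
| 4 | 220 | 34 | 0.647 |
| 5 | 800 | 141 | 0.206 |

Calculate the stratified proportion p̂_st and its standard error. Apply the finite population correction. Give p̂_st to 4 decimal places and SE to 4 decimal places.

N = 2260; stratum weights W_h = N_h/N.
p̂_st = Σ W_h p̂_h = (180·0.207 + 960·0.839 + 100·0.154 + 220·0.647 + 800·0.206)/2260 = 0.51559
V̂(p̂_st) = Σ W_h² (1 − n_h/N_h) p̂_h(1−p̂_h)/(n_h−1):
  stratum 1: (180/2260)²·(1 − 29/180)·0.207·0.793/28 = 3.11974e-05
  stratum 2: (960/2260)²·(1 − 31/960)·0.839·0.161/30 = 0.000786207
  stratum 3: (100/2260)²·(1 − 13/100)·0.154·0.846/12 = 1.84932e-05
  stratum 4: (220/2260)²·(1 − 34/220)·0.647·0.353/33 = 5.54477e-05
  stratum 5: (800/2260)²·(1 − 141/800)·0.206·0.794/140 = 0.000120592
V̂(p̂_st) = 0.00101194; SE = √V̂ = 0.031811

p̂_st ≈ 0.5156, SE ≈ 0.0318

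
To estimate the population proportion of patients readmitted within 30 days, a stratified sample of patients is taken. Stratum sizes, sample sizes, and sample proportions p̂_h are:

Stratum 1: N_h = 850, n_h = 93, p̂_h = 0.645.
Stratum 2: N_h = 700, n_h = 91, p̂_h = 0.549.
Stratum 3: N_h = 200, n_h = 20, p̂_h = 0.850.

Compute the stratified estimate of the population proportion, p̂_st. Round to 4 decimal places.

p̂_st ≈ 0.6300

N = 1750; stratum weights W_h = N_h/N.
p̂_st = Σ W_h p̂_h = (850·0.645 + 700·0.549 + 200·0.850)/1750 = 0.63003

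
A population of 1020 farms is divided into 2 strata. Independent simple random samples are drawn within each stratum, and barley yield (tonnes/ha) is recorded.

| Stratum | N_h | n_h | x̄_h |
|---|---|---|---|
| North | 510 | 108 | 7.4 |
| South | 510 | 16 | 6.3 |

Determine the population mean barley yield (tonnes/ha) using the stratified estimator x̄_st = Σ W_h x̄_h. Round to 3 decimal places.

x̄_st ≈ 6.850

N = Σ N_h = 1020. Stratum weights W_h = N_h/N.
x̄_st = (510·7.4 + 510·6.3) / 1020 = 6.85000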